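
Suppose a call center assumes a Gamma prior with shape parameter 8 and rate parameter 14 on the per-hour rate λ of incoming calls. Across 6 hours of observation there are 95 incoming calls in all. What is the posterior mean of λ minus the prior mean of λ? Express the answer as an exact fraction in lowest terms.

641/140

Total count 95 over total exposure 6 hours.
Conjugate update: add total count to the shape and total exposure to the rate, giving Gamma(103, 20).
Posterior mean = 103/20 = 103/20; prior mean = 8/14 = 4/7. Difference = 103/20 − 4/7 = 641/140.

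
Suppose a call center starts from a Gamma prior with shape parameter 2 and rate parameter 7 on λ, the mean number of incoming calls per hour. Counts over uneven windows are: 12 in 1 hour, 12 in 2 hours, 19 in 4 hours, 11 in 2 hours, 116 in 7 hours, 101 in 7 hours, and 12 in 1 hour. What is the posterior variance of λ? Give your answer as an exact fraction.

Total count: 12 + 12 + 19 + 11 + 116 + 101 + 12 = 283.
Total exposure: 1 + 2 + 4 + 2 + 7 + 7 + 1 = 24 hours.
By Gamma–Poisson conjugacy, the posterior is Gamma(α + Σx, β + Σt) = Gamma(2 + 283, 7 + 24) = Gamma(285, 31).
Posterior variance = α'/β'² = 285/961.

285/961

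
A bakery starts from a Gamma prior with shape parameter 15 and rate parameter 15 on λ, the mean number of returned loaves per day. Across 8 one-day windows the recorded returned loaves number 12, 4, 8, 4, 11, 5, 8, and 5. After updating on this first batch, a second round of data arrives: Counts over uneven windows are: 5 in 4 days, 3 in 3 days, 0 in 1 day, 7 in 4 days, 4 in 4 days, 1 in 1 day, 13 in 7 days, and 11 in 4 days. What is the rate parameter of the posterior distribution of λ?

Total count: 12 + 4 + 8 + 4 + 11 + 5 + 8 + 5 = 57.
Total exposure: 8 days.
After the first batch: Gamma(15 + 57, 15 + 8) = Gamma(72, 23).
Total count: 5 + 3 + 0 + 7 + 4 + 1 + 13 + 11 = 44.
Total exposure: 4 + 3 + 1 + 4 + 4 + 1 + 7 + 4 = 28 days.
After the second batch: Gamma(72 + 44, 23 + 28) = Gamma(116, 51).

51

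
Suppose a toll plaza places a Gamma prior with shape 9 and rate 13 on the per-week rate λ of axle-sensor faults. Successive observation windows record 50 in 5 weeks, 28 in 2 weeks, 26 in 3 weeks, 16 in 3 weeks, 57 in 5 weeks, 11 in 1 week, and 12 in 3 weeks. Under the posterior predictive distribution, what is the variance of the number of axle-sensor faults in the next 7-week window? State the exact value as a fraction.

Total count: 50 + 28 + 26 + 16 + 57 + 11 + 12 = 200.
Total exposure: 5 + 2 + 3 + 3 + 5 + 1 + 3 = 22 weeks.
The Gamma prior is conjugate for the Poisson rate, so λ | data ~ Gamma(9+200, 13+22) = Gamma(209, 35).
The posterior predictive for a window of length T is Negative Binomial with variance T·α'·(β'+T)/β'² = 7·209·42/1225 = 1254/25.

1254/25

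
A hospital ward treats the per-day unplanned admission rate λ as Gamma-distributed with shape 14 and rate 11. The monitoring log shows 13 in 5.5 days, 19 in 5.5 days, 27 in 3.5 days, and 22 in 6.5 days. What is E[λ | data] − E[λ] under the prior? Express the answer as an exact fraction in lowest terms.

Total count: 13 + 19 + 27 + 22 = 81.
Total exposure: 5.5 + 5.5 + 3.5 + 6.5 = 21 days.
The Gamma prior is conjugate for the Poisson rate, so λ | data ~ Gamma(14+81, 11+21) = Gamma(95, 32).
Posterior mean = 95/32 = 95/32; prior mean = 14/11 = 14/11. Difference = 95/32 − 14/11 = 597/352.

597/352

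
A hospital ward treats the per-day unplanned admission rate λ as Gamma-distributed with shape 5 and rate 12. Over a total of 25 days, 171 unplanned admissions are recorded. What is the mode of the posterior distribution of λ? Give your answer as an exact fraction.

Total count 171 over total exposure 25 days.
By Gamma–Poisson conjugacy, the posterior is Gamma(α + Σx, β + Σt) = Gamma(5 + 171, 12 + 25) = Gamma(176, 37).
Posterior mode = (α'−1)/β' = 175/37.

175/37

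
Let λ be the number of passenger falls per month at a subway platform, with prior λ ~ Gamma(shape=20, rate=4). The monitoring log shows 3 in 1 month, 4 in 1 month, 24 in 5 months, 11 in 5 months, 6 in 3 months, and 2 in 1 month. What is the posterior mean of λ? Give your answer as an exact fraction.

Total count: 3 + 4 + 24 + 11 + 6 + 2 = 50.
Total exposure: 1 + 1 + 5 + 5 + 3 + 1 = 16 months.
Posterior: α' = 20 + 50 = 70, β' = 4 + 16 = 20.
Posterior mean = α'/β' = 70/20 = 7/2.

7/2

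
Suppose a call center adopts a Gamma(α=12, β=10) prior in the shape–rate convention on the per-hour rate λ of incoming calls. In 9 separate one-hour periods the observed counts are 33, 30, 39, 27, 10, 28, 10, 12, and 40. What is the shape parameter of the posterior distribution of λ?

241

Total count: 33 + 30 + 39 + 27 + 10 + 28 + 10 + 12 + 40 = 229.
Total exposure: 9 hours.
Gamma(α, β) with Poisson data over total exposure Σt gives posterior Gamma(α+Σx, β+Σt) = Gamma(241, 19).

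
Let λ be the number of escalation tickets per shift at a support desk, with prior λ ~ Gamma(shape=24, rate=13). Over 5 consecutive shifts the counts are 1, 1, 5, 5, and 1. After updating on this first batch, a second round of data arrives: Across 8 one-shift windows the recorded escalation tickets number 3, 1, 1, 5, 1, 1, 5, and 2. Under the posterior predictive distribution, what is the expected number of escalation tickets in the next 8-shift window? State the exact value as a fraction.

224/13

Total count: 1 + 1 + 5 + 5 + 1 = 13.
Total exposure: 5 shifts.
After the first batch: Gamma(24 + 13, 13 + 5) = Gamma(37, 18).
Total count: 3 + 1 + 1 + 5 + 1 + 1 + 5 + 2 = 19.
Total exposure: 8 shifts.
After the second batch: Gamma(37 + 19, 18 + 8) = Gamma(56, 26).
Predictive mean over an 8-shift window = T·E[λ|data] = 8·56/26 = 224/13.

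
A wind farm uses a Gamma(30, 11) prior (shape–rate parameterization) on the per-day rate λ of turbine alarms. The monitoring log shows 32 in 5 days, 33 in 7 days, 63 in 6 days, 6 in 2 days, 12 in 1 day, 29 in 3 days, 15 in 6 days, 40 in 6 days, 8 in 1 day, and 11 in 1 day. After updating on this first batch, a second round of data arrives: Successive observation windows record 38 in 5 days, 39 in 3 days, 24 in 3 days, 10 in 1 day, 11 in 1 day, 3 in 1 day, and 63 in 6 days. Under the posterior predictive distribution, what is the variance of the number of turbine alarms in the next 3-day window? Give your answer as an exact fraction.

Total count: 32 + 33 + 63 + 6 + 12 + 29 + 15 + 40 + 8 + 11 = 249.
Total exposure: 5 + 7 + 6 + 2 + 1 + 3 + 6 + 6 + 1 + 1 = 38 days.
After the first batch: Gamma(30 + 249, 11 + 38) = Gamma(279, 49).
Total count: 38 + 39 + 24 + 10 + 11 + 3 + 63 = 188.
Total exposure: 5 + 3 + 3 + 1 + 1 + 1 + 6 = 20 days.
After the second batch: Gamma(279 + 188, 49 + 20) = Gamma(467, 69).
The posterior predictive for a window of length T is Negative Binomial with variance T·α'·(β'+T)/β'² = 3·467·72/4761 = 11208/529.

11208/529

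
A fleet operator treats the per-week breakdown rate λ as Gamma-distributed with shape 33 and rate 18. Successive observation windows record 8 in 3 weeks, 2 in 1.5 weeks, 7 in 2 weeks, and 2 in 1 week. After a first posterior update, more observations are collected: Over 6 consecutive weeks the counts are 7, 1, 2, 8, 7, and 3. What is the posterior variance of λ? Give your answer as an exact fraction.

Total count: 8 + 2 + 7 + 2 = 19.
Total exposure: 3 + 1.5 + 2 + 1 = 7.5 weeks.
After the first batch: Gamma(33 + 19, 18 + 7.5) = Gamma(52, 51/2).
Total count: 7 + 1 + 2 + 8 + 7 + 3 = 28.
Total exposure: 6 weeks.
After the second batch: Gamma(52 + 28, 51/2 + 6) = Gamma(80, 63/2).
Posterior variance = α'/β'² = 80/(3969/4) = 320/3969.

320/3969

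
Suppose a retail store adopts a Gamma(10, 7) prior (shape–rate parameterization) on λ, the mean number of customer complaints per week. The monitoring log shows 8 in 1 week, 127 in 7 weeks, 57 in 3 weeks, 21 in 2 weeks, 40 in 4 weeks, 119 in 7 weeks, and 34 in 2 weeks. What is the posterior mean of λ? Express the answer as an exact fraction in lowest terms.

416/33

Total count: 8 + 127 + 57 + 21 + 40 + 119 + 34 = 406.
Total exposure: 1 + 7 + 3 + 2 + 4 + 7 + 2 = 26 weeks.
Conjugate update: add total count to the shape and total exposure to the rate, giving Gamma(416, 33).
Posterior mean = α'/β' = 416/33.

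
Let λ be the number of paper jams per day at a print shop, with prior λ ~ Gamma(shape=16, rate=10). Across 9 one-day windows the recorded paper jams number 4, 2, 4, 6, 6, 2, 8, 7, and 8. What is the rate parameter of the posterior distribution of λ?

19

Total count: 4 + 2 + 4 + 6 + 6 + 2 + 8 + 7 + 8 = 47.
Total exposure: 9 days.
By Gamma–Poisson conjugacy, the posterior is Gamma(α + Σx, β + Σt) = Gamma(16 + 47, 10 + 9) = Gamma(63, 19).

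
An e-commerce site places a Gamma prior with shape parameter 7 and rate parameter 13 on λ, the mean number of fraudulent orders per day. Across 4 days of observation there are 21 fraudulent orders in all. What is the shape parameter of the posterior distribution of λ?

Total count 21 over total exposure 4 days.
By Gamma–Poisson conjugacy, the posterior is Gamma(α + Σx, β + Σt) = Gamma(7 + 21, 13 + 4) = Gamma(28, 17).

28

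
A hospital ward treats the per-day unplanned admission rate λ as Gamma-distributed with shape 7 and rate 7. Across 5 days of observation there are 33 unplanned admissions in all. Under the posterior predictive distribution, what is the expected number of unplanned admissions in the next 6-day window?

20

Total count 33 over total exposure 5 days.
Gamma(α, β) with Poisson data over total exposure Σt gives posterior Gamma(α+Σx, β+Σt) = Gamma(40, 12).
Predictive mean over a 6-day window = T·E[λ|data] = 6·40/12 = 20.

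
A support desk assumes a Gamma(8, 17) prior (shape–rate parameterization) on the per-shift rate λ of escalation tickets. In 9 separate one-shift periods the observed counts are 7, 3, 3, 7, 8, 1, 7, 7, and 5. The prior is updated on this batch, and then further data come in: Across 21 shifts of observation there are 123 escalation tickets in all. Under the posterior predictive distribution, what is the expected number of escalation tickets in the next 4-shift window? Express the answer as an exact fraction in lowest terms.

716/47

Total count: 7 + 3 + 3 + 7 + 8 + 1 + 7 + 7 + 5 = 48.
Total exposure: 9 shifts.
After the first batch: Gamma(8 + 48, 17 + 9) = Gamma(56, 26).
Total count 123 over total exposure 21 shifts.
After the second batch: Gamma(56 + 123, 26 + 21) = Gamma(179, 47).
Predictive mean over a 4-shift window = T·E[λ|data] = 4·179/47 = 716/47.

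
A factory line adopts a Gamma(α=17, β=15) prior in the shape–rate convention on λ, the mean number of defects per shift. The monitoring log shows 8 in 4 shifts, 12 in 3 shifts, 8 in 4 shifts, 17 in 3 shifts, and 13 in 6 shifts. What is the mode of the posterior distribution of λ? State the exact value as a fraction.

Total count: 8 + 12 + 8 + 17 + 13 = 58.
Total exposure: 4 + 3 + 4 + 3 + 6 = 20 shifts.
Gamma(α, β) with Poisson data over total exposure Σt gives posterior Gamma(α+Σx, β+Σt) = Gamma(75, 35).
Posterior mode = (α'−1)/β' = 74/35.

74/35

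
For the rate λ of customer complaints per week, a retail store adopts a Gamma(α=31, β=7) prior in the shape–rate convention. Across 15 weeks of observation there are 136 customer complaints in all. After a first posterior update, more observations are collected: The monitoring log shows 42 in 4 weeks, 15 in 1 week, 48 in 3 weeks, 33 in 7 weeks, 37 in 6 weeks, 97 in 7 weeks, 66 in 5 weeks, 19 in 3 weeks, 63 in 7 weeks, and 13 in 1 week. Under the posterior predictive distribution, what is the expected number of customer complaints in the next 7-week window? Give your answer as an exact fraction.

Total count 136 over total exposure 15 weeks.
After the first batch: Gamma(31 + 136, 7 + 15) = Gamma(167, 22).
Total count: 42 + 15 + 48 + 33 + 37 + 97 + 66 + 19 + 63 + 13 = 433.
Total exposure: 4 + 1 + 3 + 7 + 6 + 7 + 5 + 3 + 7 + 1 = 44 weeks.
After the second batch: Gamma(167 + 433, 22 + 44) = Gamma(600, 66).
Predictive mean over a 7-week window = T·E[λ|data] = 7·600/66 = 700/11.

700/11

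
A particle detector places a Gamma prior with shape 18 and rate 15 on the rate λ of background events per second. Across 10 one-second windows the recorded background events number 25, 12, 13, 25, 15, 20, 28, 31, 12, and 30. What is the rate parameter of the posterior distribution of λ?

Total count: 25 + 12 + 13 + 25 + 15 + 20 + 28 + 31 + 12 + 30 = 211.
Total exposure: 10 seconds.
Conjugate update: add total count to the shape and total exposure to the rate, giving Gamma(229, 25).

25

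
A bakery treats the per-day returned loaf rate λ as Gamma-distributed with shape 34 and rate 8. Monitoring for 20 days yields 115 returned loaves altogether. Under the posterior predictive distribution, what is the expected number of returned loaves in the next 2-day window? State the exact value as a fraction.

149/14

Total count 115 over total exposure 20 days.
Conjugate update: add total count to the shape and total exposure to the rate, giving Gamma(149, 28).
Predictive mean over a 2-day window = T·E[λ|data] = 2·149/28 = 149/14.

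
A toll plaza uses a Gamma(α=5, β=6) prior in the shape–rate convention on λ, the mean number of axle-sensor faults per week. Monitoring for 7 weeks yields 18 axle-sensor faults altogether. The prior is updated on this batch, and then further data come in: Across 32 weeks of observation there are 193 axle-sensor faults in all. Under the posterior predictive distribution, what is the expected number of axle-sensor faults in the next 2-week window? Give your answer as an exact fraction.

48/5

Total count 18 over total exposure 7 weeks.
After the first batch: Gamma(5 + 18, 6 + 7) = Gamma(23, 13).
Total count 193 over total exposure 32 weeks.
After the second batch: Gamma(23 + 193, 13 + 32) = Gamma(216, 45).
Predictive mean over a 2-week window = T·E[λ|data] = 2·216/45 = 48/5.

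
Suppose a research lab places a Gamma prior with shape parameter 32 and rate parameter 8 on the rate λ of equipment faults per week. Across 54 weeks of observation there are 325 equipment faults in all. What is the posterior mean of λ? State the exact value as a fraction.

357/62

Total count 325 over total exposure 54 weeks.
The Gamma prior is conjugate for the Poisson rate, so λ | data ~ Gamma(32+325, 8+54) = Gamma(357, 62).
Posterior mean = α'/β' = 357/62.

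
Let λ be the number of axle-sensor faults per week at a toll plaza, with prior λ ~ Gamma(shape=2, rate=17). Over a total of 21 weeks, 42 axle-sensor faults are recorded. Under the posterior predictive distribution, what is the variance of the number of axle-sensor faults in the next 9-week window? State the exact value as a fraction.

4653/361

Total count 42 over total exposure 21 weeks.
Gamma(α, β) with Poisson data over total exposure Σt gives posterior Gamma(α+Σx, β+Σt) = Gamma(44, 38).
The posterior predictive for a window of length T is Negative Binomial with variance T·α'·(β'+T)/β'² = 9·44·47/1444 = 4653/361.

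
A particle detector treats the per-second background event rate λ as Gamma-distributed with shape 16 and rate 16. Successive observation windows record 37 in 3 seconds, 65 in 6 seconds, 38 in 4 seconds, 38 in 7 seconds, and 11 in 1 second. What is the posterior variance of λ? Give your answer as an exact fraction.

Total count: 37 + 65 + 38 + 38 + 11 = 189.
Total exposure: 3 + 6 + 4 + 7 + 1 = 21 seconds.
Posterior: α' = 16 + 189 = 205, β' = 16 + 21 = 37.
Posterior variance = α'/β'² = 205/1369.

205/1369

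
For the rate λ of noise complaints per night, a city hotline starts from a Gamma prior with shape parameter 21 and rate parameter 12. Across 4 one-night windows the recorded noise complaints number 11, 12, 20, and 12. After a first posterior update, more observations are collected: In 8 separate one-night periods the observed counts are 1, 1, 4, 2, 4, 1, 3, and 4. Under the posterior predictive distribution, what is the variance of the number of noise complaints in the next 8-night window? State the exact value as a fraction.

Total count: 11 + 12 + 20 + 12 = 55.
Total exposure: 4 nights.
After the first batch: Gamma(21 + 55, 12 + 4) = Gamma(76, 16).
Total count: 1 + 1 + 4 + 2 + 4 + 1 + 3 + 4 = 20.
Total exposure: 8 nights.
After the second batch: Gamma(76 + 20, 16 + 8) = Gamma(96, 24).
The posterior predictive for a window of length T is Negative Binomial with variance T·α'·(β'+T)/β'² = 8·96·32/576 = 128/3.

128/3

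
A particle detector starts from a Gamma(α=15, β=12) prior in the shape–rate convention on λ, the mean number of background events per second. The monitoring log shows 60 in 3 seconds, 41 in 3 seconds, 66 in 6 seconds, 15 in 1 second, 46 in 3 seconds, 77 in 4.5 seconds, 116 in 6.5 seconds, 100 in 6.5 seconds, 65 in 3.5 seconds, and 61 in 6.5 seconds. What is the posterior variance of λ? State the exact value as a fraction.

2648/12321

Total count: 60 + 41 + 66 + 15 + 46 + 77 + 116 + 100 + 65 + 61 = 647.
Total exposure: 3 + 3 + 6 + 1 + 3 + 4.5 + 6.5 + 6.5 + 3.5 + 6.5 = 43.5 seconds.
Posterior: α' = 15 + 647 = 662, β' = 12 + 43.5 = 111/2.
Posterior variance = α'/β'² = 662/(12321/4) = 2648/12321.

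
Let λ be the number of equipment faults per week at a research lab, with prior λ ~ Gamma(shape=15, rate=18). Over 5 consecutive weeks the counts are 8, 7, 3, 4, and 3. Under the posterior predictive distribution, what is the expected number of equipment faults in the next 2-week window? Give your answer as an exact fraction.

Total count: 8 + 7 + 3 + 4 + 3 = 25.
Total exposure: 5 weeks.
The Gamma prior is conjugate for the Poisson rate, so λ | data ~ Gamma(15+25, 18+5) = Gamma(40, 23).
Predictive mean over a 2-week window = T·E[λ|data] = 2·40/23 = 80/23.

80/23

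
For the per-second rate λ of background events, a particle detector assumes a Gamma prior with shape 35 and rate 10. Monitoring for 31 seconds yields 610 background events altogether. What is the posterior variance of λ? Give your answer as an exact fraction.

645/1681

Total count 610 over total exposure 31 seconds.
The Gamma prior is conjugate for the Poisson rate, so λ | data ~ Gamma(35+610, 10+31) = Gamma(645, 41).
Posterior variance = α'/β'² = 645/1681.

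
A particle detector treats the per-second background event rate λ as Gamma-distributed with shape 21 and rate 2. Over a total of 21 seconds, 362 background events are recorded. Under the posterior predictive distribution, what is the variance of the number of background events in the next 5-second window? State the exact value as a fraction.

Total count 362 over total exposure 21 seconds.
By Gamma–Poisson conjugacy, the posterior is Gamma(α + Σx, β + Σt) = Gamma(21 + 362, 2 + 21) = Gamma(383, 23).
The posterior predictive for a window of length T is Negative Binomial with variance T·α'·(β'+T)/β'² = 5·383·28/529 = 53620/529.

53620/529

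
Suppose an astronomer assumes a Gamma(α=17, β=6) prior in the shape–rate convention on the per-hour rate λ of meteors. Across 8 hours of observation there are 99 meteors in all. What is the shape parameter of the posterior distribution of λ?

Total count 99 over total exposure 8 hours.
Gamma(α, β) with Poisson data over total exposure Σt gives posterior Gamma(α+Σx, β+Σt) = Gamma(116, 14).

116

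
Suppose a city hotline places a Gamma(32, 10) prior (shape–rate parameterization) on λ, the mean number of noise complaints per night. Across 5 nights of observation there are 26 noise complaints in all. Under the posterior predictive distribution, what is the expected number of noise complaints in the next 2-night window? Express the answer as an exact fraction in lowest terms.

116/15

Total count 26 over total exposure 5 nights.
Gamma(α, β) with Poisson data over total exposure Σt gives posterior Gamma(α+Σx, β+Σt) = Gamma(58, 15).
Predictive mean over a 2-night window = T·E[λ|data] = 2·58/15 = 116/15.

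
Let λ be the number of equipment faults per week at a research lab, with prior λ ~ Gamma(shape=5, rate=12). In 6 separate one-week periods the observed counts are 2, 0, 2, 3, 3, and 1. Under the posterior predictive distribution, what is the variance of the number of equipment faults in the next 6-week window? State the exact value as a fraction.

Total count: 2 + 0 + 2 + 3 + 3 + 1 = 11.
Total exposure: 6 weeks.
By Gamma–Poisson conjugacy, the posterior is Gamma(α + Σx, β + Σt) = Gamma(5 + 11, 12 + 6) = Gamma(16, 18).
The posterior predictive for a window of length T is Negative Binomial with variance T·α'·(β'+T)/β'² = 6·16·24/324 = 64/9.

64/9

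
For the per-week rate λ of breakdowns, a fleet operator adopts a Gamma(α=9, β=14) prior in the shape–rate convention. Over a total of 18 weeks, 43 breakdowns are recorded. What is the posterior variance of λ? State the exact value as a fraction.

Total count 43 over total exposure 18 weeks.
By Gamma–Poisson conjugacy, the posterior is Gamma(α + Σx, β + Σt) = Gamma(9 + 43, 14 + 18) = Gamma(52, 32).
Posterior variance = α'/β'² = 52/1024 = 13/256.

13/256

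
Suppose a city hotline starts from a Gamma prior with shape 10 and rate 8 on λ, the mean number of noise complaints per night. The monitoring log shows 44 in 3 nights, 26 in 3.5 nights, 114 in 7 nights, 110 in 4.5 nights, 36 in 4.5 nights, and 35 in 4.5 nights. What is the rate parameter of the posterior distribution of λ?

Total count: 44 + 26 + 114 + 110 + 36 + 35 = 365.
Total exposure: 3 + 3.5 + 7 + 4.5 + 4.5 + 4.5 = 27 nights.
Posterior: α' = 10 + 365 = 375, β' = 8 + 27 = 35.

35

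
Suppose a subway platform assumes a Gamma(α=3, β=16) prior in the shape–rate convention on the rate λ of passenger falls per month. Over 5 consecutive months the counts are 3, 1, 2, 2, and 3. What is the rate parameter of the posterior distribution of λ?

21

Total count: 3 + 1 + 2 + 2 + 3 = 11.
Total exposure: 5 months.
Posterior: α' = 3 + 11 = 14, β' = 16 + 5 = 21.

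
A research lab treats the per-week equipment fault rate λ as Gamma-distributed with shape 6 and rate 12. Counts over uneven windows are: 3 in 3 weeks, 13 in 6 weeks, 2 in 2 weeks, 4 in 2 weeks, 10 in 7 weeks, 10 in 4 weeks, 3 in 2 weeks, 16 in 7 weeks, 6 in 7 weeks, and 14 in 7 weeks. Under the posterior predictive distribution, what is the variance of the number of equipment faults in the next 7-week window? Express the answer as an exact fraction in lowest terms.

40194/3481

Total count: 3 + 13 + 2 + 4 + 10 + 10 + 3 + 16 + 6 + 14 = 81.
Total exposure: 3 + 6 + 2 + 2 + 7 + 4 + 2 + 7 + 7 + 7 = 47 weeks.
Gamma(α, β) with Poisson data over total exposure Σt gives posterior Gamma(α+Σx, β+Σt) = Gamma(87, 59).
The posterior predictive for a window of length T is Negative Binomial with variance T·α'·(β'+T)/β'² = 7·87·66/3481 = 40194/3481.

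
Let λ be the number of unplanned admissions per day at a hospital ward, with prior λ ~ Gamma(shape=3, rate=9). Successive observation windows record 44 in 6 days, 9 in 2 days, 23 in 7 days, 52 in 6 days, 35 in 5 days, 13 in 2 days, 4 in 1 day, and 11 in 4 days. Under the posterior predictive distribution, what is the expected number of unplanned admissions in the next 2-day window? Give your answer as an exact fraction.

Total count: 44 + 9 + 23 + 52 + 35 + 13 + 4 + 11 = 191.
Total exposure: 6 + 2 + 7 + 6 + 5 + 2 + 1 + 4 = 33 days.
Gamma(α, β) with Poisson data over total exposure Σt gives posterior Gamma(α+Σx, β+Σt) = Gamma(194, 42).
Predictive mean over a 2-day window = T·E[λ|data] = 2·194/42 = 194/21.

194/21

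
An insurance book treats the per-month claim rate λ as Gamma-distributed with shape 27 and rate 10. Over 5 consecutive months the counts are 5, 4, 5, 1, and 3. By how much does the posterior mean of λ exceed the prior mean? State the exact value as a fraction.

3/10

Total count: 5 + 4 + 5 + 1 + 3 = 18.
Total exposure: 5 months.
Posterior: α' = 27 + 18 = 45, β' = 10 + 5 = 15.
Posterior mean = 45/15 = 3; prior mean = 27/10 = 27/10. Difference = 3 − 27/10 = 3/10.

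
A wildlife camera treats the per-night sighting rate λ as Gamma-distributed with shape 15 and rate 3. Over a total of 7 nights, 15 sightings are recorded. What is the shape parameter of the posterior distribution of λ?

30

Total count 15 over total exposure 7 nights.
By Gamma–Poisson conjugacy, the posterior is Gamma(α + Σx, β + Σt) = Gamma(15 + 15, 3 + 7) = Gamma(30, 10).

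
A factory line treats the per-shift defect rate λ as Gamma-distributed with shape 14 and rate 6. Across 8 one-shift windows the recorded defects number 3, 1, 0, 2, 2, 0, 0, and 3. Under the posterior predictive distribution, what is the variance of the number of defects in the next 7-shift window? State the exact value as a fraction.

Total count: 3 + 1 + 0 + 2 + 2 + 0 + 0 + 3 = 11.
Total exposure: 8 shifts.
The Gamma prior is conjugate for the Poisson rate, so λ | data ~ Gamma(14+11, 6+8) = Gamma(25, 14).
The posterior predictive for a window of length T is Negative Binomial with variance T·α'·(β'+T)/β'² = 7·25·21/196 = 75/4.

75/4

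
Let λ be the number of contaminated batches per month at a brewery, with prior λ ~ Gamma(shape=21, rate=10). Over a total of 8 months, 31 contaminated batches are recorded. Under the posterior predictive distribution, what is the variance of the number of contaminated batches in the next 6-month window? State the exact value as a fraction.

208/9

Total count 31 over total exposure 8 months.
Conjugate update: add total count to the shape and total exposure to the rate, giving Gamma(52, 18).
The posterior predictive for a window of length T is Negative Binomial with variance T·α'·(β'+T)/β'² = 6·52·24/324 = 208/9.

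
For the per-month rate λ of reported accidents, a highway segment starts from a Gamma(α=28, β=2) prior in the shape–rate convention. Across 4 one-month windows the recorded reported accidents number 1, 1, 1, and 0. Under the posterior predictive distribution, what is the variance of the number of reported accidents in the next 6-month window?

62

Total count: 1 + 1 + 1 + 0 = 3.
Total exposure: 4 months.
By Gamma–Poisson conjugacy, the posterior is Gamma(α + Σx, β + Σt) = Gamma(28 + 3, 2 + 4) = Gamma(31, 6).
The posterior predictive for a window of length T is Negative Binomial with variance T·α'·(β'+T)/β'² = 6·31·12/36 = 62.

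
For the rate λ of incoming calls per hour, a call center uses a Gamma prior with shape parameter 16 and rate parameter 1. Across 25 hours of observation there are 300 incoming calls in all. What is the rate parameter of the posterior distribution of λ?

26

Total count 300 over total exposure 25 hours.
Gamma(α, β) with Poisson data over total exposure Σt gives posterior Gamma(α+Σx, β+Σt) = Gamma(316, 26).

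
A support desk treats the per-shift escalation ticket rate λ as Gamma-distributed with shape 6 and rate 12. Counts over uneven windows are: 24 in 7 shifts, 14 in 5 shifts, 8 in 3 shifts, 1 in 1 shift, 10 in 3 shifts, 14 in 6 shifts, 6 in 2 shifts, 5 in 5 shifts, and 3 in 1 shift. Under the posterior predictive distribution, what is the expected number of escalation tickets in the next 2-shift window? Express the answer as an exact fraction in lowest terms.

182/45

Total count: 24 + 14 + 8 + 1 + 10 + 14 + 6 + 5 + 3 = 85.
Total exposure: 7 + 5 + 3 + 1 + 3 + 6 + 2 + 5 + 1 = 33 shifts.
The Gamma prior is conjugate for the Poisson rate, so λ | data ~ Gamma(6+85, 12+33) = Gamma(91, 45).
Predictive mean over a 2-shift window = T·E[λ|data] = 2·91/45 = 182/45.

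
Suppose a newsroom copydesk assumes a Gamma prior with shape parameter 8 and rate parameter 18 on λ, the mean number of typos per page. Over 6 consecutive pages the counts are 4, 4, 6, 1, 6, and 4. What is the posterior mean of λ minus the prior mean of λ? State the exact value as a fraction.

Total count: 4 + 4 + 6 + 1 + 6 + 4 = 25.
Total exposure: 6 pages.
The Gamma prior is conjugate for the Poisson rate, so λ | data ~ Gamma(8+25, 18+6) = Gamma(33, 24).
Posterior mean = 33/24 = 11/8; prior mean = 8/18 = 4/9. Difference = 11/8 − 4/9 = 67/72.

67/72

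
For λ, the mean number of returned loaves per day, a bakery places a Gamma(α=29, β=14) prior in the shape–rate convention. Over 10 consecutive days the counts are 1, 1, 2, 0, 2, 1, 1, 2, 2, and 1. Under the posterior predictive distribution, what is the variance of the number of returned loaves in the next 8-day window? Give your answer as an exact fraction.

56/3

Total count: 1 + 1 + 2 + 0 + 2 + 1 + 1 + 2 + 2 + 1 = 13.
Total exposure: 10 days.
Gamma(α, β) with Poisson data over total exposure Σt gives posterior Gamma(α+Σx, β+Σt) = Gamma(42, 24).
The posterior predictive for a window of length T is Negative Binomial with variance T·α'·(β'+T)/β'² = 8·42·32/576 = 56/3.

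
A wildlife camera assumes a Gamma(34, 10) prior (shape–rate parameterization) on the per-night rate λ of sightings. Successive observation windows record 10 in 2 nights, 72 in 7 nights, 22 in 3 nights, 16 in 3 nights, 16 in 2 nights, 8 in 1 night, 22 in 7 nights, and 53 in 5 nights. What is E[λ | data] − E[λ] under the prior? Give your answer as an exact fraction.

117/40

Total count: 10 + 72 + 22 + 16 + 16 + 8 + 22 + 53 = 219.
Total exposure: 2 + 7 + 3 + 3 + 2 + 1 + 7 + 5 = 30 nights.
By Gamma–Poisson conjugacy, the posterior is Gamma(α + Σx, β + Σt) = Gamma(34 + 219, 10 + 30) = Gamma(253, 40).
Posterior mean = 253/40 = 253/40; prior mean = 34/10 = 17/5. Difference = 253/40 − 17/5 = 117/40.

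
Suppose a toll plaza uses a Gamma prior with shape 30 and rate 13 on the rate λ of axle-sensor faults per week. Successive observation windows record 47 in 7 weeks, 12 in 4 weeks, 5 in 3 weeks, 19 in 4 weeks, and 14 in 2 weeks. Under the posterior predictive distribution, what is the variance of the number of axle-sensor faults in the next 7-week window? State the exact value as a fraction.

Total count: 47 + 12 + 5 + 19 + 14 = 97.
Total exposure: 7 + 4 + 3 + 4 + 2 = 20 weeks.
Posterior: α' = 30 + 97 = 127, β' = 13 + 20 = 33.
The posterior predictive for a window of length T is Negative Binomial with variance T·α'·(β'+T)/β'² = 7·127·40/1089 = 35560/1089.

35560/1089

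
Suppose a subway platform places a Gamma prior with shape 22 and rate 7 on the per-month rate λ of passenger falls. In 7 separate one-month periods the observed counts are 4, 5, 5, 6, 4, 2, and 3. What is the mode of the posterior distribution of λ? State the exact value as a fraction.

Total count: 4 + 5 + 5 + 6 + 4 + 2 + 3 = 29.
Total exposure: 7 months.
Gamma(α, β) with Poisson data over total exposure Σt gives posterior Gamma(α+Σx, β+Σt) = Gamma(51, 14).
Posterior mode = (α'−1)/β' = 50/14 = 25/7.

25/7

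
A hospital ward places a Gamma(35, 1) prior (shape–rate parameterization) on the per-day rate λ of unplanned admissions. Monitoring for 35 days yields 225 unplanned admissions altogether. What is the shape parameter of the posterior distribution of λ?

Total count 225 over total exposure 35 days.
By Gamma–Poisson conjugacy, the posterior is Gamma(α + Σx, β + Σt) = Gamma(35 + 225, 1 + 35) = Gamma(260, 36).

260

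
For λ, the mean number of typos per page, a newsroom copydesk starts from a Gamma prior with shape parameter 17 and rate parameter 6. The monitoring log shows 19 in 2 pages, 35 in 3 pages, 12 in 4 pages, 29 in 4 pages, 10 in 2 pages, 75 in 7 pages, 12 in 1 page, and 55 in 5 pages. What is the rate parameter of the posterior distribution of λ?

34

Total count: 19 + 35 + 12 + 29 + 10 + 75 + 12 + 55 = 247.
Total exposure: 2 + 3 + 4 + 4 + 2 + 7 + 1 + 5 = 28 pages.
Conjugate update: add total count to the shape and total exposure to the rate, giving Gamma(264, 34).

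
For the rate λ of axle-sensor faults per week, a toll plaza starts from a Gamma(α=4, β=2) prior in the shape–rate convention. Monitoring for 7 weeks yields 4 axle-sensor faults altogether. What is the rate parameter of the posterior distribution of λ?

9

Total count 4 over total exposure 7 weeks.
Gamma(α, β) with Poisson data over total exposure Σt gives posterior Gamma(α+Σx, β+Σt) = Gamma(8, 9).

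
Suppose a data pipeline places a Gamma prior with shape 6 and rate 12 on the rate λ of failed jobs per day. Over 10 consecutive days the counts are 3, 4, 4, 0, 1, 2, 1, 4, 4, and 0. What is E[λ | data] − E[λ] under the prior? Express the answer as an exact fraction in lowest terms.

9/11

Total count: 3 + 4 + 4 + 0 + 1 + 2 + 1 + 4 + 4 + 0 = 23.
Total exposure: 10 days.
By Gamma–Poisson conjugacy, the posterior is Gamma(α + Σx, β + Σt) = Gamma(6 + 23, 12 + 10) = Gamma(29, 22).
Posterior mean = 29/22 = 29/22; prior mean = 6/12 = 1/2. Difference = 29/22 − 1/2 = 9/11.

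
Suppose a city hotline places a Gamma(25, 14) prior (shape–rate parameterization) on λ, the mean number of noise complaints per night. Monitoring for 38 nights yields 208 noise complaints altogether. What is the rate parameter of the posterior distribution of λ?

Total count 208 over total exposure 38 nights.
Gamma(α, β) with Poisson data over total exposure Σt gives posterior Gamma(α+Σx, β+Σt) = Gamma(233, 52).

52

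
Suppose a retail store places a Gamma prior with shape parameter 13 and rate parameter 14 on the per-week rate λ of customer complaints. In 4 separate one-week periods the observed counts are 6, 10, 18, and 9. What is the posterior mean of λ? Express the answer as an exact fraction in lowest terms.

Total count: 6 + 10 + 18 + 9 = 43.
Total exposure: 4 weeks.
The Gamma prior is conjugate for the Poisson rate, so λ | data ~ Gamma(13+43, 14+4) = Gamma(56, 18).
Posterior mean = α'/β' = 56/18 = 28/9.

28/9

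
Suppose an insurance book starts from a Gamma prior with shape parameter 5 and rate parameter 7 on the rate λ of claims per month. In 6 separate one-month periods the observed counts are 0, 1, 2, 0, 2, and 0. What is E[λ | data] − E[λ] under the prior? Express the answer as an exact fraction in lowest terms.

5/91

Total count: 0 + 1 + 2 + 0 + 2 + 0 = 5.
Total exposure: 6 months.
The Gamma prior is conjugate for the Poisson rate, so λ | data ~ Gamma(5+5, 7+6) = Gamma(10, 13).
Posterior mean = 10/13 = 10/13; prior mean = 5/7 = 5/7. Difference = 10/13 − 5/7 = 5/91.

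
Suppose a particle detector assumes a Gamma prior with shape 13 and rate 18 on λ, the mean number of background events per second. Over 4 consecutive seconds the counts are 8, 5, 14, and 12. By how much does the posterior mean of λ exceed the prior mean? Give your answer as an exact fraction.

325/198

Total count: 8 + 5 + 14 + 12 = 39.
Total exposure: 4 seconds.
By Gamma–Poisson conjugacy, the posterior is Gamma(α + Σx, β + Σt) = Gamma(13 + 39, 18 + 4) = Gamma(52, 22).
Posterior mean = 52/22 = 26/11; prior mean = 13/18 = 13/18. Difference = 26/11 − 13/18 = 325/198.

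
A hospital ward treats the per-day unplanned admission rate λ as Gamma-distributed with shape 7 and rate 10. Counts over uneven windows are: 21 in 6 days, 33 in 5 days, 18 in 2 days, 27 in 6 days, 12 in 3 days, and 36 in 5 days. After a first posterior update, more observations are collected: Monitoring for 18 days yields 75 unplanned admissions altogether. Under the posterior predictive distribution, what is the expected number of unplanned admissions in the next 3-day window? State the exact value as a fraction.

687/55

Total count: 21 + 33 + 18 + 27 + 12 + 36 = 147.
Total exposure: 6 + 5 + 2 + 6 + 3 + 5 = 27 days.
After the first batch: Gamma(7 + 147, 10 + 27) = Gamma(154, 37).
Total count 75 over total exposure 18 days.
After the second batch: Gamma(154 + 75, 37 + 18) = Gamma(229, 55).
Predictive mean over a 3-day window = T·E[λ|data] = 3·229/55 = 687/55.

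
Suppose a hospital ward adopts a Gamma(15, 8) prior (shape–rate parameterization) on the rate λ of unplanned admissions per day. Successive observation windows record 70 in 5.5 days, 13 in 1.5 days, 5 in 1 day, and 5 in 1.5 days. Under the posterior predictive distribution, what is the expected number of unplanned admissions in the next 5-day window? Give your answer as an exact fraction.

216/7

Total count: 70 + 13 + 5 + 5 = 93.
Total exposure: 5.5 + 1.5 + 1 + 1.5 = 9.5 days.
By Gamma–Poisson conjugacy, the posterior is Gamma(α + Σx, β + Σt) = Gamma(15 + 93, 8 + 9.5) = Gamma(108, 35/2).
Predictive mean over a 5-day window = T·E[λ|data] = 5·108/(35/2) = 216/7.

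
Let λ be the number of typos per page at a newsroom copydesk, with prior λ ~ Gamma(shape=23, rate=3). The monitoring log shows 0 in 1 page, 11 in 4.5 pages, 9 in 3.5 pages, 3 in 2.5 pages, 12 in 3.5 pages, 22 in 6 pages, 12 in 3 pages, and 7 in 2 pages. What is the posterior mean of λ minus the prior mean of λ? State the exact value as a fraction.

Total count: 0 + 11 + 9 + 3 + 12 + 22 + 12 + 7 = 76.
Total exposure: 1 + 4.5 + 3.5 + 2.5 + 3.5 + 6 + 3 + 2 = 26 pages.
The Gamma prior is conjugate for the Poisson rate, so λ | data ~ Gamma(23+76, 3+26) = Gamma(99, 29).
Posterior mean = 99/29 = 99/29; prior mean = 23/3 = 23/3. Difference = 99/29 − 23/3 = -370/87.

-370/87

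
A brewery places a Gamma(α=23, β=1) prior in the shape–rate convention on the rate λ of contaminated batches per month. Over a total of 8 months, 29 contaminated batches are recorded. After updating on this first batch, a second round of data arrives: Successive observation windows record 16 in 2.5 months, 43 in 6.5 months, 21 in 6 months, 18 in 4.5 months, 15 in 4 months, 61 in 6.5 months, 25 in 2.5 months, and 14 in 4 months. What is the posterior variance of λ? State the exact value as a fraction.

Total count 29 over total exposure 8 months.
After the first batch: Gamma(23 + 29, 1 + 8) = Gamma(52, 9).
Total count: 16 + 43 + 21 + 18 + 15 + 61 + 25 + 14 = 213.
Total exposure: 2.5 + 6.5 + 6 + 4.5 + 4 + 6.5 + 2.5 + 4 = 36.5 months.
After the second batch: Gamma(52 + 213, 9 + 36.5) = Gamma(265, 91/2).
Posterior variance = α'/β'² = 265/(8281/4) = 1060/8281.

1060/8281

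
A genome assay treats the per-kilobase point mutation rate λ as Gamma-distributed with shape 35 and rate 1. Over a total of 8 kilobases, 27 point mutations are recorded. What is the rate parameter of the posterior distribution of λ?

9

Total count 27 over total exposure 8 kilobases.
Conjugate update: add total count to the shape and total exposure to the rate, giving Gamma(62, 9).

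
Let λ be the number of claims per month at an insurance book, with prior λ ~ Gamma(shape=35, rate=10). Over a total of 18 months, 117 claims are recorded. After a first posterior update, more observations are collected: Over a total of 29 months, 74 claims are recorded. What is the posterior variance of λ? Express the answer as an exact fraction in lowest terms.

Total count 117 over total exposure 18 months.
After the first batch: Gamma(35 + 117, 10 + 18) = Gamma(152, 28).
Total count 74 over total exposure 29 months.
After the second batch: Gamma(152 + 74, 28 + 29) = Gamma(226, 57).
Posterior variance = α'/β'² = 226/3249.

226/3249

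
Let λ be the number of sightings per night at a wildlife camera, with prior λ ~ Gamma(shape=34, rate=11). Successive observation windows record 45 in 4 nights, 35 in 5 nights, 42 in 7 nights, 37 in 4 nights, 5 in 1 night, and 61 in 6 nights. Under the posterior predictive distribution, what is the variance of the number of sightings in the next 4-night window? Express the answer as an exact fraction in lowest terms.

10878/361

Total count: 45 + 35 + 42 + 37 + 5 + 61 = 225.
Total exposure: 4 + 5 + 7 + 4 + 1 + 6 = 27 nights.
Gamma(α, β) with Poisson data over total exposure Σt gives posterior Gamma(α+Σx, β+Σt) = Gamma(259, 38).
The posterior predictive for a window of length T is Negative Binomial with variance T·α'·(β'+T)/β'² = 4·259·42/1444 = 10878/361.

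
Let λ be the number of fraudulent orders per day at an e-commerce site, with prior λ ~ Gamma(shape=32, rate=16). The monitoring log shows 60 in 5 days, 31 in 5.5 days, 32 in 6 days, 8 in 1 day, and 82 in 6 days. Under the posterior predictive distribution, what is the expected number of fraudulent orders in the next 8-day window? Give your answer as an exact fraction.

Total count: 60 + 31 + 32 + 8 + 82 = 213.
Total exposure: 5 + 5.5 + 6 + 1 + 6 = 23.5 days.
Gamma(α, β) with Poisson data over total exposure Σt gives posterior Gamma(α+Σx, β+Σt) = Gamma(245, 79/2).
Predictive mean over an 8-day window = T·E[λ|data] = 8·245/(79/2) = 3920/79.

3920/79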